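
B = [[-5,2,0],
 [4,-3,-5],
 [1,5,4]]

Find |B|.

-107

Expand along column 3:
  − (-5) · |-5 2; 1 5| = −(-5)·(-25 − 2) = -135
  + 4 · |-5 2; 4 -3| = 4·(15 − 8) = 28
Sum: (-135) + (28) = -107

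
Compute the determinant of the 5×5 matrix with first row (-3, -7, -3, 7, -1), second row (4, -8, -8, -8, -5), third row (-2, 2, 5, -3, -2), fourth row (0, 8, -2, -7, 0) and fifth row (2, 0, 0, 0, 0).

3990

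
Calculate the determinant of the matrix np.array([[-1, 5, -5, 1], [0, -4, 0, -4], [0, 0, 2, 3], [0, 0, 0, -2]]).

The matrix is upper triangular, so the determinant is the product of the diagonal entries:
det = (-1) · (-4) · (2) · (-2) = -16

-16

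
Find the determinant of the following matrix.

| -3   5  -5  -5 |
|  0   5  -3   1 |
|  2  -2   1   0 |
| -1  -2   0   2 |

Expand along row 2 (it has 1 zero):
  + (5) · M_22   where M_22 = det([-3 -5 -5; 2 1 0; -1 0 2]) = 9
  − (-3) · M_23   where M_23 = det([-3 5 -5; 2 -2 0; -1 -2 2]) = 22
  + (1) · M_24   where M_24 = det([-3 5 -5; 2 -2 1; -1 -2 0]) = 19
det = (+1)·(5)·(9) + (-1)·(-3)·(22) + (+1)·(1)·(19) = 130

130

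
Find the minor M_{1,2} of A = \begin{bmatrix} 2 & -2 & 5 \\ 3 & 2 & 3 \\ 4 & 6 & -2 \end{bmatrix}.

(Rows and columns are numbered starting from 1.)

-18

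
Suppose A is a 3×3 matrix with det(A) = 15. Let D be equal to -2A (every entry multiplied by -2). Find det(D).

The determinant is -120.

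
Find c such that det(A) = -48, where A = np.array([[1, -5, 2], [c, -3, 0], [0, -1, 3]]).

-3

Expanding along the row containing c, det(A) is linear in c: det(A) = (13)·c + (-9).
Set (13)·c + (-9) = -48  ⇒  (13)·c = -39  ⇒  c = -3.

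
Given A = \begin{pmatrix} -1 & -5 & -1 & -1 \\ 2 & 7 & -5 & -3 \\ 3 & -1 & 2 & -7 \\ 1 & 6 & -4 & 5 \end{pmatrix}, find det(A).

Expand along row 1:
  + (-1) · M_11   where M_11 = det([7 -5 -3; -1 2 -7; 6 -4 5]) = 83
  − (-5) · M_12   where M_12 = det([2 -5 -3; 3 2 -7; 1 -4 5]) = 116
  + (-1) · M_13   where M_13 = det([2 7 -3; 3 -1 -7; 1 6 5]) = -137
  − (-1) · M_14   where M_14 = det([2 7 -5; 3 -1 2; 1 6 -4]) = -13
det = (+1)·(-1)·(83) + (-1)·(-5)·(116) + (+1)·(-1)·(-137) + (-1)·(-1)·(-13) = 621

621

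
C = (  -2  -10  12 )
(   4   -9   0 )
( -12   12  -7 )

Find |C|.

Expand along row 2:
  − 4 · |-10 12; 12 -7| = −4·(70 − 144) = 296
  + (-9) · |-2 12; -12 -7| = (-9)·(14 − (-144)) = -1422
Sum: (296) + (-1422) = -1126

-1126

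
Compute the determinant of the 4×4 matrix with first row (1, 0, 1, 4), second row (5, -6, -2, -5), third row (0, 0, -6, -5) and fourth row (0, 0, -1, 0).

The determinant is 30.

The matrix is block upper-triangular with a 2×2 block and a 2×2 block on the diagonal, so its determinant equals the product of the determinants of the diagonal blocks.
det of the 2×2 block = -6
det of the 2×2 block = -5
det = (-6)·(-5) = 30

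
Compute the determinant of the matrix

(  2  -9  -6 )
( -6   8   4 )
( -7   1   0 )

The determinant is -56.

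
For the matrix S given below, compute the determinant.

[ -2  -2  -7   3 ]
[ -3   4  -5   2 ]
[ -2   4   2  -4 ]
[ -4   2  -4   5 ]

det(S) = -428

Expand along row 1:
  + (-2) · M_11   where M_11 = det([4 -5 2; 4 2 -4; 2 -4 5]) = 76
  − (-2) · M_12   where M_12 = det([-3 -5 2; -2 2 -4; -4 -4 5]) = -80
  + (-7) · M_13   where M_13 = det([-3 4 2; -2 4 -4; -4 2 5]) = 44
  − (3) · M_14   where M_14 = det([-3 4 -5; -2 4 2; -4 2 -4]) = -64
det = (+1)·(-2)·(76) + (-1)·(-2)·(-80) + (+1)·(-7)·(44) + (-1)·(3)·(-64) = -428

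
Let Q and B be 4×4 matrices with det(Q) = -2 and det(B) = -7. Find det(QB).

det(QB) = det(Q)·det(B) = (-2)·(-7) = 14

14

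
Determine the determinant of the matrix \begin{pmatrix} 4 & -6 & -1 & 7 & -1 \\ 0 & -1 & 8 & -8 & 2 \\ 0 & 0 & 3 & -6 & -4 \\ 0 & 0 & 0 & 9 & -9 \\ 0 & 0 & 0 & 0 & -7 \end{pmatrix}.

The matrix is upper triangular, so the determinant is the product of the diagonal entries:
det = (4) · (-1) · (3) · (9) · (-7) = 756

756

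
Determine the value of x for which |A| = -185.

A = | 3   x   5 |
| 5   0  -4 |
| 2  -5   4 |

x = 0

Expanding along the column containing x, det(A) is linear in x: det(A) = (-28)·x + (-185).
Set (-28)·x + (-185) = -185  ⇒  (-28)·x = 0  ⇒  x = 0.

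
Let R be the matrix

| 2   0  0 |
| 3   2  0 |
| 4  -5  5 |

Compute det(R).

R is lower triangular, so det(R) is the product of the diagonal entries:
det = (2) · (2) · (5) = 20

20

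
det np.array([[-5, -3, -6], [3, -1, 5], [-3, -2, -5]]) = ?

-21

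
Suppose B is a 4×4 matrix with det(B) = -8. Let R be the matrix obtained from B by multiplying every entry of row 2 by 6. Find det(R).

Scaling one row by 6 multiplies the determinant by 6.
det(R) = (6)·(-8) = -48

-48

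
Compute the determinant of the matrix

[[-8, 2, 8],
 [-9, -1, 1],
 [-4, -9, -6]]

Expand along row 1:
  + (-8) · |-1 1; -9 -6| = (-8)·(6 − (-9)) = -120
  − 2 · |-9 1; -4 -6| = −2·(54 − (-4)) = -116
  + 8 · |-9 -1; -4 -9| = 8·(81 − 4) = 616
Sum: (-120) + (-116) + (616) = 380

The determinant is 380.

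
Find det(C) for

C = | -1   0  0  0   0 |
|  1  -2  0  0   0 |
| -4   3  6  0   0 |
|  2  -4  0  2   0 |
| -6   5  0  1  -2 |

C is lower triangular, so det(C) is the product of the diagonal entries:
det = (-1) · (-2) · (6) · (2) · (-2) = -48

-48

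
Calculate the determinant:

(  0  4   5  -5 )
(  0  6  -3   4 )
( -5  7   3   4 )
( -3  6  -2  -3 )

Expand along column 1 (it has 2 zeros):
  + (-5) · M_31   where M_31 = det([4 5 -5; 6 -3 4; 6 -2 -3]) = 248
  − (-3) · M_41   where M_41 = det([4 5 -5; 6 -3 4; 7 3 4]) = -271
det = (+1)·(-5)·(248) + (-1)·(-3)·(-271) = -2053

-2053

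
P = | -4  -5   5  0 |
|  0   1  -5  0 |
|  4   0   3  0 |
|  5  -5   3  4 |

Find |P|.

det(P) = 272

Expand along column 4 (it has 3 zeros):
  + (4) · M_44   where M_44 = det([-4 -5 5; 0 1 -5; 4 0 3]) = 68
det = (+1)·(4)·(68) = 272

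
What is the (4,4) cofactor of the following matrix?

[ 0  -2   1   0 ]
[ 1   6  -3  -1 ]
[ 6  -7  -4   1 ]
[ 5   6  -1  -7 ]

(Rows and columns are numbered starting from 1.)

-15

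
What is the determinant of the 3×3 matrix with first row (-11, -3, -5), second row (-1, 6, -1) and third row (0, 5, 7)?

-513

Expand along row 3:
  − 5 · |-11 -5; -1 -1| = −5·(11 − 5) = -30
  + 7 · |-11 -3; -1 6| = 7·(-66 − 3) = -483
Sum: (-30) + (-483) = -513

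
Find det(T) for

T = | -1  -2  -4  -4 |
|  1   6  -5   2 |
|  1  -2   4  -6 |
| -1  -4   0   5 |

Expand along row 4 (it has 1 zero):
  − (-1) · M_41   where M_41 = det([-2 -4 -4; 6 -5 2; -2 4 -6]) = -228
  + (-4) · M_42   where M_42 = det([-1 -4 -4; 1 -5 2; 1 4 -6]) = -90
  + (5) · M_44   where M_44 = det([-1 -2 -4; 1 6 -5; 1 -2 4]) = 36
det = (-1)·(-1)·(-228) + (+1)·(-4)·(-90) + (+1)·(5)·(36) = 312

|T| = 312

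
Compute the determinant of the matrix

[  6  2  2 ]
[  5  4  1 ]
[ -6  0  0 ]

Expand along row 3:
  + (-6) · |2 2; 4 1| = (-6)·(2 − 8) = 36

The determinant is 36.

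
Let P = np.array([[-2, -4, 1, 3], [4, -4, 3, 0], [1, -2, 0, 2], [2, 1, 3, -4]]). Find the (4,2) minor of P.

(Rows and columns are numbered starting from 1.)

Delete row 4 and column 2; the remaining 3×3 submatrix is [-2 1 3; 4 3 0; 1 0 2].
Its determinant is -29.

-29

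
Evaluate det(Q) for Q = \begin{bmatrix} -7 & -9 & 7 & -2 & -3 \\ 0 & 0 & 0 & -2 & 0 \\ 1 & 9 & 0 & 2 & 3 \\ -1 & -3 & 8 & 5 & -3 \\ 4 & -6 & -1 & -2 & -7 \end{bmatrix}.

Expand along row 2 (it has 4 zeros):
  + (-2) · M_24   where M_24 = det([-7 -9 7 -3; 1 9 0 3; -1 -3 8 -3; 4 -6 -1 -7]) = 1470
det = (+1)·(-2)·(1470) = -2940

-2940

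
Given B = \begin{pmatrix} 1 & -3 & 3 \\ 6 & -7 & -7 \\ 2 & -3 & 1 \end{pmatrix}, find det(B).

20

Expand along column 1:
  + 1 · |-7 -7; -3 1| = 1·(-7 − 21) = -28
  − 6 · |-3 3; -3 1| = −6·(-3 − (-9)) = -36
  + 2 · |-3 3; -7 -7| = 2·(21 − (-21)) = 84
Sum: (-28) + (-36) + (84) = 20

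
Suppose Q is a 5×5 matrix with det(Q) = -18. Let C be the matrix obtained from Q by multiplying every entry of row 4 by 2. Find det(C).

det(C) = -36

Scaling one row by 2 multiplies the determinant by 2.
det(C) = (2)·(-18) = -36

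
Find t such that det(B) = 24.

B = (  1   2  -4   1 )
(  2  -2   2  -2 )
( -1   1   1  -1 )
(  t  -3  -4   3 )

Expanding along the column containing t, det(B) is linear in t: det(B) = (-12)·t + (48).
Set (-12)·t + (48) = 24  ⇒  (-12)·t = -24  ⇒  t = 2.

2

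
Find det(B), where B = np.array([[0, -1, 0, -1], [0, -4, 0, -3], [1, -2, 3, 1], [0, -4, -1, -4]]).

Expand along column 1 (it has 3 zeros):
  + (1) · M_31   where M_31 = det([-1 0 -1; -4 0 -3; -4 -1 -4]) = -1
det = (+1)·(1)·(-1) = -1

det(B) = -1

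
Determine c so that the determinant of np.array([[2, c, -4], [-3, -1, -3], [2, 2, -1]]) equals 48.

Expanding along the row containing c, det(B) is linear in c: det(B) = (-9)·c + (30).
Set (-9)·c + (30) = 48  ⇒  (-9)·c = 18  ⇒  c = -2.

c = -2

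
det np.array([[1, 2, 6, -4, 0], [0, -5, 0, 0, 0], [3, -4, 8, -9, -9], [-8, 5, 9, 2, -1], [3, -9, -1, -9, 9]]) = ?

Expand along row 2 (it has 4 zeros):
  + (-5) · M_22   where M_22 = det([1 6 -4 0; 3 8 -9 -9; -8 9 2 -1; 3 -1 -9 9]) = 4779
det = (+1)·(-5)·(4779) = -23895

The determinant is -23895.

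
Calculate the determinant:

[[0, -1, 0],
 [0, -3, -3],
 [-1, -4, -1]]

Expand along row 1:
  − (-1) · |0 -3; -1 -1| = −(-1)·(0 − 3) = -3

The determinant is -3.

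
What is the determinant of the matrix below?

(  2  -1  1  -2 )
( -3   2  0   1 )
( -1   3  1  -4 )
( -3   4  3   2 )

-39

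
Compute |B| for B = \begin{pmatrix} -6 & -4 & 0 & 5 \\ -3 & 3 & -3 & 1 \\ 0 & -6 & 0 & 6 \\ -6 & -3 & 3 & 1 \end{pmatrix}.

The determinant is 54.

Expand along row 3 (it has 2 zeros):
  − (-6) · M_32   where M_32 = det([-6 0 5; -3 -3 1; -6 3 1]) = -99
  − (6) · M_34   where M_34 = det([-6 -4 0; -3 3 -3; -6 -3 3]) = -108
det = (-1)·(-6)·(-99) + (-1)·(6)·(-108) = 54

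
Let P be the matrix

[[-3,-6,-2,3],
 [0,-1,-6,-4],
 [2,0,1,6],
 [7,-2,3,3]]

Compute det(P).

Expand along row 2 (it has 1 zero):
  + (-1) · M_22   where M_22 = det([-3 -2 3; 2 1 6; 7 3 3]) = -30
  − (-6) · M_23   where M_23 = det([-3 -6 3; 2 0 6; 7 -2 3]) = -264
  + (-4) · M_24   where M_24 = det([-3 -6 -2; 2 0 1; 7 -2 3]) = -4
det = (+1)·(-1)·(-30) + (-1)·(-6)·(-264) + (+1)·(-4)·(-4) = -1538

-1538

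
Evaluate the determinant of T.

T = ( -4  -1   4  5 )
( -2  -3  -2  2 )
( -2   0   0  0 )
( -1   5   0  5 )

-320

Expand along row 3 (it has 3 zeros):
  + (-2) · M_31   where M_31 = det([-1 4 5; -3 -2 2; 5 0 5]) = 160
det = (+1)·(-2)·(160) = -320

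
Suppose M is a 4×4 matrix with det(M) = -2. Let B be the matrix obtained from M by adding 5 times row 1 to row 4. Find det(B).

Adding a multiple of one row to another leaves the determinant unchanged.
det(B) = (1)·(-2) = -2

|B| = -2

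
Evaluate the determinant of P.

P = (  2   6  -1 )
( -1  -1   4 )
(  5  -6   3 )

det(P) = 169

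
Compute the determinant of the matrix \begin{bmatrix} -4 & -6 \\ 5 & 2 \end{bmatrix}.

det = (-4)·2 − (-6)·5 = -8 − (-30) = 22

The determinant is 22.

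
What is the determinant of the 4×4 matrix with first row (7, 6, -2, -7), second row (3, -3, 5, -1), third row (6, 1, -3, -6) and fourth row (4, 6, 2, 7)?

The determinant is 2284.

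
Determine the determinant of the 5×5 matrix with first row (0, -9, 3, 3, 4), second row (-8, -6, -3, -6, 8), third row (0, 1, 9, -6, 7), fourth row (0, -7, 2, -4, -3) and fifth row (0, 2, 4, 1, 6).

-3768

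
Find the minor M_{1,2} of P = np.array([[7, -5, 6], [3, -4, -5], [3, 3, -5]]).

Delete row 1 and column 2; the remaining 2×2 submatrix is [3 -5; 3 -5].
Its determinant is 3·(-5) − (-5)·3 = 0.

0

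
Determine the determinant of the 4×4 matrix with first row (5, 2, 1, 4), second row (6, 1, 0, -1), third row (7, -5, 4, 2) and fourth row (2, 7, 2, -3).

Expand along row 2 (it has 1 zero):
  − (6) · M_21   where M_21 = det([2 1 4; -5 4 2; 7 2 -3]) = -185
  + (1) · M_22   where M_22 = det([5 1 4; 7 4 2; 2 2 -3]) = -31
  + (-1) · M_24   where M_24 = det([5 2 1; 7 -5 4; 2 7 2]) = -143
det = (-1)·(6)·(-185) + (+1)·(1)·(-31) + (+1)·(-1)·(-143) = 1222

1222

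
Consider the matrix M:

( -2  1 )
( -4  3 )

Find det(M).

det(M) = (-2)·3 − 1·(-4) = -6 − (-4) = -2

-2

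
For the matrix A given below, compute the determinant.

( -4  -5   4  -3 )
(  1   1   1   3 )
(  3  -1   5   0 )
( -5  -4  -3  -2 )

Expand along row 3 (it has 1 zero):
  + (3) · M_31   where M_31 = det([-5 4 -3; 1 1 3; -4 -3 -2]) = -78
  − (-1) · M_32   where M_32 = det([-4 4 -3; 1 1 3; -5 -3 -2]) = -86
  + (5) · M_33   where M_33 = det([-4 -5 -3; 1 1 3; -5 -4 -2]) = 22
det = (+1)·(3)·(-78) + (-1)·(-1)·(-86) + (+1)·(5)·(22) = -210

det(A) = -210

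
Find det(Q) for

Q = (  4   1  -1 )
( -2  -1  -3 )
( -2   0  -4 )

|Q| = 16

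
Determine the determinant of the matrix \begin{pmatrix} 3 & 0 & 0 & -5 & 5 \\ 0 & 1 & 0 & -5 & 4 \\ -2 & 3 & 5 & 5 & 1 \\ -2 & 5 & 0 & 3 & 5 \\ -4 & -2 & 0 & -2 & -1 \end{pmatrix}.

1790

Expand along column 3 (it has 4 zeros):
  + (5) · M_33   where M_33 = det([3 0 -5 5; 0 1 -5 4; -2 5 3 5; -4 -2 -2 -1]) = 358
det = (+1)·(5)·(358) = 1790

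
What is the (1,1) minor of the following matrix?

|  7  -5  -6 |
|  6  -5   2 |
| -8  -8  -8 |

56

Delete row 1 and column 1; the remaining 2×2 submatrix is [-5 2; -8 -8].
Its determinant is (-5)·(-8) − 2·(-8) = 56.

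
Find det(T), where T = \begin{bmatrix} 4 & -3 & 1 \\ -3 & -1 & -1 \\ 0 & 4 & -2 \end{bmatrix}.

Expand along column 1:
  + 4 · |-1 -1; 4 -2| = 4·(2 − (-4)) = 24
  − (-3) · |-3 1; 4 -2| = −(-3)·(6 − 4) = 6
Sum: (24) + (6) = 30

|T| = 30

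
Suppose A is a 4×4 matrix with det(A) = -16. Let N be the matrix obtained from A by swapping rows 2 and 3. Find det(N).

Swapping two rows multiplies the determinant by −1.
det(N) = (-1)·(-16) = 16

det(N) = 16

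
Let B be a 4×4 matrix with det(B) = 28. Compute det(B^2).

det(B^2) = (det B)^2 = (28)^2 = 784

The determinant is 784.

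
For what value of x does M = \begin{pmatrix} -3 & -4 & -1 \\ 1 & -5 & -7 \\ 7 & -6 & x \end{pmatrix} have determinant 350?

3

Expanding along the row containing x, det(M) is linear in x: det(M) = (19)·x + (293).
Set (19)·x + (293) = 350  ⇒  (19)·x = 57  ⇒  x = 3.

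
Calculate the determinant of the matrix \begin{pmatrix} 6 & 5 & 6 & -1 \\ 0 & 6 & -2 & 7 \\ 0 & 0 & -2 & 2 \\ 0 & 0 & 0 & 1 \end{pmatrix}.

The determinant is -72.

The matrix is upper triangular, so the determinant is the product of the diagonal entries:
det = (6) · (6) · (-2) · (1) = -72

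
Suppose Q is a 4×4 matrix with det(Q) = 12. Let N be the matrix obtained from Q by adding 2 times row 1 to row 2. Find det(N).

12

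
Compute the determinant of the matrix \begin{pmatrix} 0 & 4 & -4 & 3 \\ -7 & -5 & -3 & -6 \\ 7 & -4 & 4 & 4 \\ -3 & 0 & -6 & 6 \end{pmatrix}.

The determinant is -1218.

Expand along row 1 (it has 1 zero):
  − (4) · M_12   where M_12 = det([-7 -3 -6; 7 4 4; -3 -6 6]) = 6
  + (-4) · M_13   where M_13 = det([-7 -5 -6; 7 -4 4; -3 0 6]) = 510
  − (3) · M_14   where M_14 = det([-7 -5 -3; 7 -4 4; -3 0 -6]) = -282
det = (-1)·(4)·(6) + (+1)·(-4)·(510) + (-1)·(3)·(-282) = -1218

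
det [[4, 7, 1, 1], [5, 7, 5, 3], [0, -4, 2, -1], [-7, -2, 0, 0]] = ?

The determinant is -278.

Expand along row 4 (it has 2 zeros):
  − (-7) · M_41   where M_41 = det([7 1 1; 7 5 3; -4 2 -1]) = -48
  + (-2) · M_42   where M_42 = det([4 1 1; 5 5 3; 0 2 -1]) = -29
det = (-1)·(-7)·(-48) + (+1)·(-2)·(-29) = -278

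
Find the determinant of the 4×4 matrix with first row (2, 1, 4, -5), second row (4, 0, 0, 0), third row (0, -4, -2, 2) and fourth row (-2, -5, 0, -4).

184

Expand along row 2 (it has 3 zeros):
  − (4) · M_21   where M_21 = det([1 4 -5; -4 -2 2; -5 0 -4]) = -46
det = (-1)·(4)·(-46) = 184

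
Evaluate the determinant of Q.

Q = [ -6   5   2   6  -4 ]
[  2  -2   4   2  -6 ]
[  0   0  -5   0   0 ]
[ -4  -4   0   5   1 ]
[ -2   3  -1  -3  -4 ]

-9690

Expand along row 3 (it has 4 zeros):
  + (-5) · M_33   where M_33 = det([-6 5 6 -4; 2 -2 2 -6; -4 -4 5 1; -2 3 -3 -4]) = 1938
det = (+1)·(-5)·(1938) = -9690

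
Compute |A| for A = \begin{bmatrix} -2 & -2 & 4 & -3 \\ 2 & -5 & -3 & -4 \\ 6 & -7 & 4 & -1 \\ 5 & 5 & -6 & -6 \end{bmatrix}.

Expand along row 1:
  + (-2) · M_11   where M_11 = det([-5 -3 -4; -7 4 -1; 5 -6 -6]) = 203
  − (-2) · M_12   where M_12 = det([2 -3 -4; 6 4 -1; 5 -6 -6]) = 71
  + (4) · M_13   where M_13 = det([2 -5 -4; 6 -7 -1; 5 5 -6]) = -321
  − (-3) · M_14   where M_14 = det([2 -5 -3; 6 -7 4; 5 5 -6]) = -431
det = (+1)·(-2)·(203) + (-1)·(-2)·(71) + (+1)·(4)·(-321) + (-1)·(-3)·(-431) = -2841

The determinant is -2841.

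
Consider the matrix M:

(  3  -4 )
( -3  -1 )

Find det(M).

det(M) = 3·(-1) − (-4)·(-3) = -3 − 12 = -15

-15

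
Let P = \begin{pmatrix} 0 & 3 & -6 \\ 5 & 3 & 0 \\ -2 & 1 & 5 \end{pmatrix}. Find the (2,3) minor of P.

Delete row 2 and column 3; the remaining 2×2 submatrix is [0 3; -2 1].
Its determinant is 0·1 − 3·(-2) = 6.

6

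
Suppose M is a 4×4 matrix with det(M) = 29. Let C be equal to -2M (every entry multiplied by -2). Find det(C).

For a 4×4 matrix, det(-2M) = (-2)^4·det(M) = 16·det(M).
det(C) = (16)·(29) = 464

The determinant is 464.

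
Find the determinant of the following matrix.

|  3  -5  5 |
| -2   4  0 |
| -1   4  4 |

Expand along row 2:
  − (-2) · |-5 5; 4 4| = −(-2)·(-20 − 20) = -80
  + 4 · |3 5; -1 4| = 4·(12 − (-5)) = 68
Sum: (-80) + (68) = -12

-12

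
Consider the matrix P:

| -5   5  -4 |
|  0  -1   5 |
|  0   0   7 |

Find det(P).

P is upper triangular, so det(P) is the product of the diagonal entries:
det = (-5) · (-1) · (7) = 35

35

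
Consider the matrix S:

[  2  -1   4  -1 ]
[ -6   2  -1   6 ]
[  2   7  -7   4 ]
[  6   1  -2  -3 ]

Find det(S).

Expand along row 1:
  + (2) · M_11   where M_11 = det([2 -1 6; 7 -7 4; 1 -2 -3]) = -9
  − (-1) · M_12   where M_12 = det([-6 -1 6; 2 -7 4; 6 -2 -3]) = 24
  + (4) · M_13   where M_13 = det([-6 2 6; 2 7 4; 6 1 -3]) = -30
  − (-1) · M_14   where M_14 = det([-6 2 -1; 2 7 -7; 6 1 -2]) = 6
det = (+1)·(2)·(-9) + (-1)·(-1)·(24) + (+1)·(4)·(-30) + (-1)·(-1)·(6) = -108

-108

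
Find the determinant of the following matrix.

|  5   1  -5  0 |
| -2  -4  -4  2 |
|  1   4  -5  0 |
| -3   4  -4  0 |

The determinant is -82.

Expand along column 4 (it has 3 zeros):
  + (2) · M_24   where M_24 = det([5 1 -5; 1 4 -5; -3 4 -4]) = -41
det = (+1)·(2)·(-41) = -82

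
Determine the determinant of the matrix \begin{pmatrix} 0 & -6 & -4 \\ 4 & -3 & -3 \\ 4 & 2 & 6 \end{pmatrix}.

136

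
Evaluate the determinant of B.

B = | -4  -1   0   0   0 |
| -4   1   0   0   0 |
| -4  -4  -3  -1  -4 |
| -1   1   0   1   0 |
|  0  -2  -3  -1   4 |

det(B) = 192

B is block lower-triangular with a 2×2 block and a 3×3 block on the diagonal, so its determinant equals the product of the determinants of the diagonal blocks.
det of the 2×2 block = -8
det of the 3×3 block = -24
det = (-8)·(-24) = 192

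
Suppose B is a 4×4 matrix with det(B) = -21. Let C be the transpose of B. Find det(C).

-21

det(Bᵀ) = det(B).
det(C) = (1)·(-21) = -21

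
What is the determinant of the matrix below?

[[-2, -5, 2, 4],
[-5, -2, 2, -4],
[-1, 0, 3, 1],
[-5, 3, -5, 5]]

The determinant is -1166.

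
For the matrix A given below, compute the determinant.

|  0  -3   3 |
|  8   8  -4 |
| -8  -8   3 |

-24

Expand along column 1:
  − 8 · |-3 3; -8 3| = −8·(-9 − (-24)) = -120
  + (-8) · |-3 3; 8 -4| = (-8)·(12 − 24) = 96
Sum: (-120) + (96) = -24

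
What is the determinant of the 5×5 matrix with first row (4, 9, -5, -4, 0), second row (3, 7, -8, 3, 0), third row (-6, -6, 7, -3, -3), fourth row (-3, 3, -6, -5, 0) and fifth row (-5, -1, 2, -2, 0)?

Expand along column 5 (it has 4 zeros):
  + (-3) · M_35   where M_35 = det([4 9 -5 -4; 3 7 -8 3; -3 3 -6 -5; -5 -1 2 -2]) = 1672
det = (+1)·(-3)·(1672) = -5016

The determinant is -5016.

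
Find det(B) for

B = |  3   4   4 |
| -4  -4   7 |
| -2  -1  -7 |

Expand along row 1:
  + 3 · |-4 7; -1 -7| = 3·(28 − (-7)) = 105
  − 4 · |-4 7; -2 -7| = −4·(28 − (-14)) = -168
  + 4 · |-4 -4; -2 -1| = 4·(4 − 8) = -16
Sum: (105) + (-168) + (-16) = -79

The determinant is -79.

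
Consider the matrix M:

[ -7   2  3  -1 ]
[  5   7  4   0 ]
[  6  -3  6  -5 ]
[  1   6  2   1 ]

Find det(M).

-22

Expand along row 2 (it has 1 zero):
  − (5) · M_21   where M_21 = det([2 3 -1; -3 6 -5; 6 2 1]) = -7
  + (7) · M_22   where M_22 = det([-7 3 -1; 6 6 -5; 1 2 1]) = -151
  − (4) · M_23   where M_23 = det([-7 2 -1; 6 -3 -5; 1 6 1]) = -250
det = (-1)·(5)·(-7) + (+1)·(7)·(-151) + (-1)·(4)·(-250) = -22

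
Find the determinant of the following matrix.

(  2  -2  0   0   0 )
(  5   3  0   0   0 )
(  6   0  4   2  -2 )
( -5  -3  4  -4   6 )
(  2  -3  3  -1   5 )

-1216

The matrix is block lower-triangular with a 2×2 block and a 3×3 block on the diagonal, so its determinant equals the product of the determinants of the diagonal blocks.
det of the 2×2 block = 16
det of the 3×3 block = -76
det = (16)·(-76) = -1216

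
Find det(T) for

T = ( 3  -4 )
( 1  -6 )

|T| = -14

det(T) = 3·(-6) − (-4)·1 = -18 − (-4) = -14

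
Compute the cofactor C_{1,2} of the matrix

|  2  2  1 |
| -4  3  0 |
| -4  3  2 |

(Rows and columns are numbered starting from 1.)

8

Delete row 1 and column 2; the remaining 2×2 submatrix is [-4 0; -4 2].
Its determinant is (-4)·2 − 0·(-4) = -8.
The cofactor carries sign (−1)^(1+2) = −1, so C_{1,2} = −(-8) = 8.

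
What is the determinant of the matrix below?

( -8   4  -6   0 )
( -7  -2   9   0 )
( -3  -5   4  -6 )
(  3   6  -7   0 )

The determinant is 2688.

Expand along column 4 (it has 3 zeros):
  − (-6) · M_34   where M_34 = det([-8 4 -6; -7 -2 9; 3 6 -7]) = 448
det = (-1)·(-6)·(448) = 2688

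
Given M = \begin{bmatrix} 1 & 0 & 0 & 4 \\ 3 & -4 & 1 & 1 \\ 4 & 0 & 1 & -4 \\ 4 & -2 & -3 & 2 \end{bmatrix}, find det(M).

Expand along row 1 (it has 2 zeros):
  + (1) · M_11   where M_11 = det([-4 1 1; 0 1 -4; -2 -3 2]) = 50
  − (4) · M_14   where M_14 = det([3 -4 1; 4 0 1; 4 -2 -3]) = -66
det = (+1)·(1)·(50) + (-1)·(4)·(-66) = 314

314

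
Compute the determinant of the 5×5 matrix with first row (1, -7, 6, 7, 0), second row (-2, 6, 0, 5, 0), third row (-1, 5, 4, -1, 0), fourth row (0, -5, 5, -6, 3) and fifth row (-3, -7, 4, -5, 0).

-7884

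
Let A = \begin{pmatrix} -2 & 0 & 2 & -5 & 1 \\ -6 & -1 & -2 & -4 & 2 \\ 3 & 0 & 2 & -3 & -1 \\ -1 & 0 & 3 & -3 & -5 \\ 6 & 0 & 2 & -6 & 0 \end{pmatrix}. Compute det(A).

|A| = -158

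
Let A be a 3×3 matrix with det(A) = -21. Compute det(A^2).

The determinant is 441.

det(A^2) = (det A)^2 = (-21)^2 = 441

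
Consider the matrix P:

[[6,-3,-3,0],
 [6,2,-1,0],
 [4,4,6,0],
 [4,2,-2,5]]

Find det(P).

Expand along column 4 (it has 3 zeros):
  + (5) · M_44   where M_44 = det([6 -3 -3; 6 2 -1; 4 4 6]) = 168
det = (+1)·(5)·(168) = 840

|P| = 840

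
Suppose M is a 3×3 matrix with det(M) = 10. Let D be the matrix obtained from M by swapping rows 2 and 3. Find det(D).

-10

Swapping two rows multiplies the determinant by −1.
det(D) = (-1)·(10) = -10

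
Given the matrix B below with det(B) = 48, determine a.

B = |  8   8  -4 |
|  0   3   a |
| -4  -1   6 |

Expanding along the row containing a, det(B) is linear in a: det(B) = (-24)·a + (96).
Set (-24)·a + (96) = 48  ⇒  (-24)·a = -48  ⇒  a = 2.

a = 2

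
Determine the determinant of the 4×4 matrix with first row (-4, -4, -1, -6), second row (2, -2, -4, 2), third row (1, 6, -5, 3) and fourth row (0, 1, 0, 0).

Expand along row 4 (it has 3 zeros):
  + (1) · M_42   where M_42 = det([-4 -1 -6; 2 -4 2; 1 -5 3]) = 48
det = (+1)·(1)·(48) = 48

The determinant is 48.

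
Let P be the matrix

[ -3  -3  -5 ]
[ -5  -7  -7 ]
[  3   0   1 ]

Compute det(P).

Expand along row 3:
  + 3 · |-3 -5; -7 -7| = 3·(21 − 35) = -42
  + 1 · |-3 -3; -5 -7| = 1·(21 − 15) = 6
Sum: (-42) + (6) = -36

-36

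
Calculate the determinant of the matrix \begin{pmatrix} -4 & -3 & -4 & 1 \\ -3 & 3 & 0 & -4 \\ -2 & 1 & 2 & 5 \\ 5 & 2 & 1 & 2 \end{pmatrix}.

-516

Expand along row 2 (it has 1 zero):
  − (-3) · M_21   where M_21 = det([-3 -4 1; 1 2 5; 2 1 2]) = -32
  + (3) · M_22   where M_22 = det([-4 -4 1; -2 2 5; 5 1 2]) = -124
  + (-4) · M_24   where M_24 = det([-4 -3 -4; -2 1 2; 5 2 1]) = 12
det = (-1)·(-3)·(-32) + (+1)·(3)·(-124) + (+1)·(-4)·(12) = -516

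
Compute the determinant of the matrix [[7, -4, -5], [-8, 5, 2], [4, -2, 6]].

34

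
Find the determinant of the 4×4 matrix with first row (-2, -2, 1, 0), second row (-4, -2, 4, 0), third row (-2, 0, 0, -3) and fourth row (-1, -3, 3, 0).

The determinant is -54.

Expand along column 4 (it has 3 zeros):
  − (-3) · M_34   where M_34 = det([-2 -2 1; -4 -2 4; -1 -3 3]) = -18
det = (-1)·(-3)·(-18) = -54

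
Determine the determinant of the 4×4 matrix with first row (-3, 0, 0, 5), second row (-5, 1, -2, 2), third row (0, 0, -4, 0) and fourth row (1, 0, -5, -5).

-40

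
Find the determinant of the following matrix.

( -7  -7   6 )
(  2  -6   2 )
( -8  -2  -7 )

Expand along row 1:
  + (-7) · |-6 2; -2 -7| = (-7)·(42 − (-4)) = -322
  − (-7) · |2 2; -8 -7| = −(-7)·(-14 − (-16)) = 14
  + 6 · |2 -6; -8 -2| = 6·(-4 − 48) = -312
Sum: (-322) + (14) + (-312) = -620

-620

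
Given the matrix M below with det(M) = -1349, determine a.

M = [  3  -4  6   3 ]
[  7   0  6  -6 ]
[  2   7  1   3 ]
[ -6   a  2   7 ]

Expanding along the row containing a, det(M) is linear in a: det(M) = (-141)·a + (-2618).
Set (-141)·a + (-2618) = -1349  ⇒  (-141)·a = 1269  ⇒  a = -9.

-9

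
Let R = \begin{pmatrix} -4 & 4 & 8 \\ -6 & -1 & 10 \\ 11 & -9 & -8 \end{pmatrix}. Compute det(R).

Expand along row 1:
  + (-4) · |-1 10; -9 -8| = (-4)·(8 − (-90)) = -392
  − 4 · |-6 10; 11 -8| = −4·(48 − 110) = 248
  + 8 · |-6 -1; 11 -9| = 8·(54 − (-11)) = 520
Sum: (-392) + (248) + (520) = 376

|R| = 376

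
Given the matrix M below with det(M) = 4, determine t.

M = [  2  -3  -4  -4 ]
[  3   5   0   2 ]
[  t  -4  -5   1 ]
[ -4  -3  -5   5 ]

-2

Expanding along the row containing t, det(M) is linear in t: det(M) = (194)·t + (392).
Set (194)·t + (392) = 4  ⇒  (194)·t = -388  ⇒  t = -2.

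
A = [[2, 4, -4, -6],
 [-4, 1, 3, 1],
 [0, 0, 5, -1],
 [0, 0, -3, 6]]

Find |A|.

486

A is block upper-triangular with a 2×2 block and a 2×2 block on the diagonal, so its determinant equals the product of the determinants of the diagonal blocks.
det of the 2×2 block = 18
det of the 2×2 block = 27
det = (18)·(27) = 486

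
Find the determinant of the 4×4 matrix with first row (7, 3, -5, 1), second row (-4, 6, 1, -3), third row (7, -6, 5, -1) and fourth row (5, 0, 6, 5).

Expand along row 4 (it has 1 zero):
  − (5) · M_41   where M_41 = det([3 -5 1; 6 1 -3; -6 5 -1]) = -42
  − (6) · M_43   where M_43 = det([7 3 1; -4 6 -3; 7 -6 -1]) = -261
  + (5) · M_44   where M_44 = det([7 3 -5; -4 6 1; 7 -6 5]) = 423
det = (-1)·(5)·(-42) + (-1)·(6)·(-261) + (+1)·(5)·(423) = 3891

The determinant is 3891.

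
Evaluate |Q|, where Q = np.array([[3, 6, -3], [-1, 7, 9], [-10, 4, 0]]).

det(Q) = -846

Expand along column 3:
  + (-3) · |-1 7; -10 4| = (-3)·(-4 − (-70)) = -198
  − 9 · |3 6; -10 4| = −9·(12 − (-60)) = -648
Sum: (-198) + (-648) = -846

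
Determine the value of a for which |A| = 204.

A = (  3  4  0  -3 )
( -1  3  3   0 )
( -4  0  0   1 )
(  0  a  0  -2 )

a = -4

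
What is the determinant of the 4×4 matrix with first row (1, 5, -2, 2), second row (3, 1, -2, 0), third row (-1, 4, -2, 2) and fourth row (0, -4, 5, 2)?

Expand along row 2 (it has 1 zero):
  − (3) · M_21   where M_21 = det([5 -2 2; 4 -2 2; -4 5 2]) = -14
  + (1) · M_22   where M_22 = det([1 -2 2; -1 -2 2; 0 5 2]) = -28
  − (-2) · M_23   where M_23 = det([1 5 2; -1 4 2; 0 -4 2]) = 34
det = (-1)·(3)·(-14) + (+1)·(1)·(-28) + (-1)·(-2)·(34) = 82

82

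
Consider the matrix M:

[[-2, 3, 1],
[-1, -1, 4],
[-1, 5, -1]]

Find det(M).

|M| = 17

Expand along column 1:
  + (-2) · |-1 4; 5 -1| = (-2)·(1 − 20) = 38
  − (-1) · |3 1; 5 -1| = −(-1)·(-3 − 5) = -8
  + (-1) · |3 1; -1 4| = (-1)·(12 − (-1)) = -13
Sum: (38) + (-8) + (-13) = 17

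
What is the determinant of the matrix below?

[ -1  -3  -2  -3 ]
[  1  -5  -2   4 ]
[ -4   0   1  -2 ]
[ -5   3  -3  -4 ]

Expand along row 3 (it has 1 zero):
  + (-4) · M_31   where M_31 = det([-3 -2 -3; -5 -2 4; 3 -3 -4]) = -107
  + (1) · M_33   where M_33 = det([-1 -3 -3; 1 -5 4; -5 3 -4]) = 106
  − (-2) · M_34   where M_34 = det([-1 -3 -2; 1 -5 -2; -5 3 -3]) = -16
det = (+1)·(-4)·(-107) + (+1)·(1)·(106) + (-1)·(-2)·(-16) = 502

502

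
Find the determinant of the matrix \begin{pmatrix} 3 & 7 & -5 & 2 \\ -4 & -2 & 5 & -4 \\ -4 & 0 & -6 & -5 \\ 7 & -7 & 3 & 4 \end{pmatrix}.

The determinant is 1270.

Expand along row 3 (it has 1 zero):
  + (-4) · M_31   where M_31 = det([7 -5 2; -2 5 -4; -7 3 4]) = 102
  + (-6) · M_33   where M_33 = det([3 7 2; -4 -2 -4; 7 -7 4]) = -108
  − (-5) · M_34   where M_34 = det([3 7 -5; -4 -2 5; 7 -7 3]) = 206
det = (+1)·(-4)·(102) + (+1)·(-6)·(-108) + (-1)·(-5)·(206) = 1270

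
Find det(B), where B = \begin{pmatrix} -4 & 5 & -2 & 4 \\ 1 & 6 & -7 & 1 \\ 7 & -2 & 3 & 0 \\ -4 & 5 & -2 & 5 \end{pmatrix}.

-188

Expand along row 3 (it has 1 zero):
  + (7) · M_31   where M_31 = det([5 -2 4; 6 -7 1; 5 -2 5]) = -23
  − (-2) · M_32   where M_32 = det([-4 -2 4; 1 -7 1; -4 -2 5]) = 30
  + (3) · M_33   where M_33 = det([-4 5 4; 1 6 1; -4 5 5]) = -29
det = (+1)·(7)·(-23) + (-1)·(-2)·(30) + (+1)·(3)·(-29) = -188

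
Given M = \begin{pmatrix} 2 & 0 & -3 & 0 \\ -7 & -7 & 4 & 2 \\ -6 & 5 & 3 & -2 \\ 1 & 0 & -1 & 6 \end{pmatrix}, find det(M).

890

Expand along row 1 (it has 2 zeros):
  + (2) · M_11   where M_11 = det([-7 4 2; 5 3 -2; 0 -1 6]) = -242
  + (-3) · M_13   where M_13 = det([-7 -7 2; -6 5 -2; 1 0 6]) = -458
det = (+1)·(2)·(-242) + (+1)·(-3)·(-458) = 890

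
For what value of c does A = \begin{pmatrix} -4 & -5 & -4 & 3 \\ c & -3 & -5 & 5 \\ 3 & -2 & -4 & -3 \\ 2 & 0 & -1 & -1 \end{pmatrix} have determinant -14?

5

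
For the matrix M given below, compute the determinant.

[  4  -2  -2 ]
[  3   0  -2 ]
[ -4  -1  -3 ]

-36

Expand along column 2:
  − (-2) · |3 -2; -4 -3| = −(-2)·(-9 − 8) = -34
  − (-1) · |4 -2; 3 -2| = −(-1)·(-8 − (-6)) = -2
Sum: (-34) + (-2) = -36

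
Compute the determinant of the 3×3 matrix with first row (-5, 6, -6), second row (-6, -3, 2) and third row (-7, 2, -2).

The determinant is 32.

Expand along row 1:
  + (-5) · |-3 2; 2 -2| = (-5)·(6 − 4) = -10
  − 6 · |-6 2; -7 -2| = −6·(12 − (-14)) = -156
  + (-6) · |-6 -3; -7 2| = (-6)·(-12 − 21) = 198
Sum: (-10) + (-156) + (198) = 32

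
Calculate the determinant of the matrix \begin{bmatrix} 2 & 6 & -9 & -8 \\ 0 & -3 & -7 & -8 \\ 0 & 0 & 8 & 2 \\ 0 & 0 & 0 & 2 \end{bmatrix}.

The matrix is upper triangular, so the determinant is the product of the diagonal entries:
det = (2) · (-3) · (8) · (2) = -96

-96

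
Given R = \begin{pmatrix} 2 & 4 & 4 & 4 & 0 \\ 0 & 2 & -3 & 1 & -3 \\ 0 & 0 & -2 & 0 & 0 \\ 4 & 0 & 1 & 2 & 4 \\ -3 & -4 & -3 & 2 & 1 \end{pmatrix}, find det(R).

Expand along row 3 (it has 4 zeros):
  + (-2) · M_33   where M_33 = det([2 4 4 0; 0 2 1 -3; 4 0 2 4; -3 -4 2 1]) = 192
det = (+1)·(-2)·(192) = -384

-384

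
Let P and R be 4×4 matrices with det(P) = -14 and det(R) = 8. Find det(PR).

det(PR) = det(P)·det(R) = (-14)·(8) = -112

-112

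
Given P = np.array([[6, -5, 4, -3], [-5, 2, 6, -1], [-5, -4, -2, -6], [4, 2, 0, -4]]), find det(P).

-3432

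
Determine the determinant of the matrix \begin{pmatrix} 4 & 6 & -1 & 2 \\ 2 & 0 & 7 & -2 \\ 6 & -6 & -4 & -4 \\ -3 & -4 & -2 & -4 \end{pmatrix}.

Expand along row 2 (it has 1 zero):
  − (2) · M_21   where M_21 = det([6 -1 2; -6 -4 -4; -4 -2 -4]) = 48
  − (7) · M_23   where M_23 = det([4 6 2; 6 -6 -4; -3 -4 -4]) = 164
  + (-2) · M_24   where M_24 = det([4 6 -1; 6 -6 -4; -3 -4 -2]) = 170
det = (-1)·(2)·(48) + (-1)·(7)·(164) + (+1)·(-2)·(170) = -1584

-1584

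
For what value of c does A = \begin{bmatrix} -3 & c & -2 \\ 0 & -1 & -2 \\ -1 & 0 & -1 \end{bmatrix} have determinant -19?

Expanding along the column containing c, det(A) is linear in c: det(A) = (2)·c + (-1).
Set (2)·c + (-1) = -19  ⇒  (2)·c = -18  ⇒  c = -9.

c = -9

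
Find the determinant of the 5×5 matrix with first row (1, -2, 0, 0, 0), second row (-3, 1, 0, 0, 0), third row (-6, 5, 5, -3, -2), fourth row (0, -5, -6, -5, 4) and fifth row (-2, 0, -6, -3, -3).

The matrix is block lower-triangular with a 2×2 block and a 3×3 block on the diagonal, so its determinant equals the product of the determinants of the diagonal blocks.
det of the 2×2 block = -5
det of the 3×3 block = 285
det = (-5)·(285) = -1425

-1425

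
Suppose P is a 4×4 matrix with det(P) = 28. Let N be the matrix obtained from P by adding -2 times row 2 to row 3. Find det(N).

|N| = 28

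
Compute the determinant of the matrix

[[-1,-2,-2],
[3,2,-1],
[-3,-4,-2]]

Expand along column 1:
  + (-1) · |2 -1; -4 -2| = (-1)·(-4 − 4) = 8
  − 3 · |-2 -2; -4 -2| = −3·(4 − 8) = 12
  + (-3) · |-2 -2; 2 -1| = (-3)·(2 − (-4)) = -18
Sum: (8) + (12) + (-18) = 2

2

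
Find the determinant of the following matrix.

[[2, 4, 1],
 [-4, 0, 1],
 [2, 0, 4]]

Expand along column 2:
  − 4 · |-4 1; 2 4| = −4·(-16 − 2) = 72

The determinant is 72.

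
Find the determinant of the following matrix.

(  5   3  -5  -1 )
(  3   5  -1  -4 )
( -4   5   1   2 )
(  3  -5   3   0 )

-678

Expand along row 4 (it has 1 zero):
  − (3) · M_41   where M_41 = det([3 -5 -1; 5 -1 -4; 5 1 2]) = 146
  + (-5) · M_42   where M_42 = det([5 -5 -1; 3 -1 -4; -4 1 2]) = -39
  − (3) · M_43   where M_43 = det([5 3 -1; 3 5 -4; -4 5 2]) = 145
det = (-1)·(3)·(146) + (+1)·(-5)·(-39) + (-1)·(3)·(145) = -678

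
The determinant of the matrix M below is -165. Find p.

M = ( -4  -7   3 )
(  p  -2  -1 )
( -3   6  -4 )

7

Expanding along the column containing p, det(M) is linear in p: det(M) = (-10)·p + (-95).
Set (-10)·p + (-95) = -165  ⇒  (-10)·p = -70  ⇒  p = 7.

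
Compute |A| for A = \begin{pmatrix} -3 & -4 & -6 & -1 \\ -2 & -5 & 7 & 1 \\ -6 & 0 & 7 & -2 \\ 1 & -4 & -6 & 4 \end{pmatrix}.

1269

Expand along row 3 (it has 1 zero):
  + (-6) · M_31   where M_31 = det([-4 -6 -1; -5 7 1; -4 -6 4]) = -290
  + (7) · M_33   where M_33 = det([-3 -4 -1; -2 -5 1; 1 -4 4]) = -1
  − (-2) · M_34   where M_34 = det([-3 -4 -6; -2 -5 7; 1 -4 -6]) = -232
det = (+1)·(-6)·(-290) + (+1)·(7)·(-1) + (-1)·(-2)·(-232) = 1269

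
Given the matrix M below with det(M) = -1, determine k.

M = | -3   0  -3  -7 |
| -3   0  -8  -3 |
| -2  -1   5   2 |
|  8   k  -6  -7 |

Expanding along the row containing k, det(M) is linear in k: det(M) = (184)·k + (-553).
Set (184)·k + (-553) = -1  ⇒  (184)·k = 552  ⇒  k = 3.

k = 3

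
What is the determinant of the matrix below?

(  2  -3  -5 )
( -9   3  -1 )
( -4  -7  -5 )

-296

Expand along row 1:
  + 2 · |3 -1; -7 -5| = 2·(-15 − 7) = -44
  − (-3) · |-9 -1; -4 -5| = −(-3)·(45 − 4) = 123
  + (-5) · |-9 3; -4 -7| = (-5)·(63 − (-12)) = -375
Sum: (-44) + (123) + (-375) = -296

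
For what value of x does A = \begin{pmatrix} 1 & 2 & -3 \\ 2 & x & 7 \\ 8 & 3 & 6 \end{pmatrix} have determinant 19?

Expanding along the row containing x, det(A) is linear in x: det(A) = (30)·x + (49).
Set (30)·x + (49) = 19  ⇒  (30)·x = -30  ⇒  x = -1.

-1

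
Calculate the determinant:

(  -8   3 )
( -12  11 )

det = (-8)·11 − 3·(-12) = -88 − (-36) = -52

The determinant is -52.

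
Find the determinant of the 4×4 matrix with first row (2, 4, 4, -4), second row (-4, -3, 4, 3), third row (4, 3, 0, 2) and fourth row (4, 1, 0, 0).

Expand along row 4 (it has 2 zeros):
  − (4) · M_41   where M_41 = det([4 4 -4; -3 4 3; 3 0 2]) = 140
  + (1) · M_42   where M_42 = det([2 4 -4; -4 4 3; 4 0 2]) = 160
det = (-1)·(4)·(140) + (+1)·(1)·(160) = -400

-400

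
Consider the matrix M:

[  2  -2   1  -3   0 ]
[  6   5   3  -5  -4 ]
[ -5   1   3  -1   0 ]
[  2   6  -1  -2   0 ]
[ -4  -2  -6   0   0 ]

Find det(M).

Expand along column 5 (it has 4 zeros):
  − (-4) · M_25   where M_25 = det([2 -2 1 -3; -5 1 3 -1; 2 6 -1 -2; -4 -2 -6 0]) = 1082
det = (-1)·(-4)·(1082) = 4328

det(M) = 4328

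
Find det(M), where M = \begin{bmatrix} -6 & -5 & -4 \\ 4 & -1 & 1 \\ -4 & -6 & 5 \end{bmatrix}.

Expand along column 1:
  + (-6) · |-1 1; -6 5| = (-6)·(-5 − (-6)) = -6
  − 4 · |-5 -4; -6 5| = −4·(-25 − 24) = 196
  + (-4) · |-5 -4; -1 1| = (-4)·(-5 − 4) = 36
Sum: (-6) + (196) + (36) = 226

226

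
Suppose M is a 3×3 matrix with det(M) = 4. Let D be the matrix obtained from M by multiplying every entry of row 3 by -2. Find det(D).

-8

Scaling one row by -2 multiplies the determinant by -2.
det(D) = (-2)·(4) = -8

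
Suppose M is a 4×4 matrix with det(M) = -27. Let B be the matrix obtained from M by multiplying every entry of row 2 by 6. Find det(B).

Scaling one row by 6 multiplies the determinant by 6.
det(B) = (6)·(-27) = -162

det(B) = -162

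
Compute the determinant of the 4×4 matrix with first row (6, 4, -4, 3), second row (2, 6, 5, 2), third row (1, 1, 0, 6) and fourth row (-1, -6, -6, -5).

Expand along row 3 (it has 1 zero):
  + (1) · M_31   where M_31 = det([4 -4 3; 6 5 2; -6 -6 -5]) = -142
  − (1) · M_32   where M_32 = det([6 -4 3; 2 5 2; -1 -6 -5]) = -131
  − (6) · M_34   where M_34 = det([6 4 -4; 2 6 5; -1 -6 -6]) = 16
det = (+1)·(1)·(-142) + (-1)·(1)·(-131) + (-1)·(6)·(16) = -107

-107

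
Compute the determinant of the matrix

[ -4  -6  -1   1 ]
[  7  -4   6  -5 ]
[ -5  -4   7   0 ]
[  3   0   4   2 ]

2250

Expand along row 3 (it has 1 zero):
  + (-5) · M_31   where M_31 = det([-6 -1 1; -4 6 -5; 0 4 2]) = -216
  − (-4) · M_32   where M_32 = det([-4 -1 1; 7 6 -5; 3 4 2]) = -89
  + (7) · M_33   where M_33 = det([-4 -6 1; 7 -4 -5; 3 0 2]) = 218
det = (+1)·(-5)·(-216) + (-1)·(-4)·(-89) + (+1)·(7)·(218) = 2250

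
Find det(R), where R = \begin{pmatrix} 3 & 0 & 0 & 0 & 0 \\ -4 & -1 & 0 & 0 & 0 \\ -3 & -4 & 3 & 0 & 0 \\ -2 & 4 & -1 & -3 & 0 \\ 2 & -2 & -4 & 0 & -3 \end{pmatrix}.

R is lower triangular, so det(R) is the product of the diagonal entries:
det = (3) · (-1) · (3) · (-3) · (-3) = -81

det(R) = -81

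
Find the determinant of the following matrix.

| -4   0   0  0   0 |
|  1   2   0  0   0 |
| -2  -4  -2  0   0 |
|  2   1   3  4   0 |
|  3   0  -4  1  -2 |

-128

The matrix is lower triangular, so the determinant is the product of the diagonal entries:
det = (-4) · (2) · (-2) · (4) · (-2) = -128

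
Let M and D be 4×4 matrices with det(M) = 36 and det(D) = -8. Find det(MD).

det(MD) = det(M)·det(D) = (36)·(-8) = -288

-288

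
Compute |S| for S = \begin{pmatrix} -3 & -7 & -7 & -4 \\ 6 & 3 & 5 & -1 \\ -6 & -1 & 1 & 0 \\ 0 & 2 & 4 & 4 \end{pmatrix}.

det(S) = 546

Expand along row 3 (it has 1 zero):
  + (-6) · M_31   where M_31 = det([-7 -7 -4; 3 5 -1; 2 4 4]) = -78
  − (-1) · M_32   where M_32 = det([-3 -7 -4; 6 5 -1; 0 4 4]) = 0
  + (1) · M_33   where M_33 = det([-3 -7 -4; 6 3 -1; 0 2 4]) = 78
det = (+1)·(-6)·(-78) + (-1)·(-1)·(0) + (+1)·(1)·(78) = 546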